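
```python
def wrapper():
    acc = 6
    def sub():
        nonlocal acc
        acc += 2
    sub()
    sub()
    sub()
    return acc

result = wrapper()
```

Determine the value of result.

Step 1: acc starts at 6.
Step 2: sub() is called 3 times, each adding 2.
Step 3: acc = 6 + 2 * 3 = 12

The answer is 12.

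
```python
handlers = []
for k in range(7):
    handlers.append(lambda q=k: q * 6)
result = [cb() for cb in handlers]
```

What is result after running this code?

Step 1: Default arg q=k captures k at each iteration.
Step 2: handlers[k] has q defaulting to k, returns k * 6.
Step 3: result = [0, 6, 12, 18, 24, 30, 36]

The answer is [0, 6, 12, 18, 24, 30, 36].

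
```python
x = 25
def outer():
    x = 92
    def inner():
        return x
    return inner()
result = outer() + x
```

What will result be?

Step 1: Global x = 25. outer() shadows with x = 92.
Step 2: inner() returns enclosing x = 92. outer() = 92.
Step 3: result = 92 + global x (25) = 117

The answer is 117.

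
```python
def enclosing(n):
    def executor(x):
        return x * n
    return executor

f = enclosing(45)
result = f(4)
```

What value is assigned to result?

Step 1: enclosing(45) creates a closure capturing n = 45.
Step 2: f(4) computes 4 * 45 = 180.
Step 3: result = 180

The answer is 180.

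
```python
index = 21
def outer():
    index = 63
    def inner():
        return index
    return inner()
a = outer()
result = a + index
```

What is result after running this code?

Step 1: outer() has local index = 63. inner() reads from enclosing.
Step 2: outer() returns 63. Global index = 21 unchanged.
Step 3: result = 63 + 21 = 84

The answer is 84.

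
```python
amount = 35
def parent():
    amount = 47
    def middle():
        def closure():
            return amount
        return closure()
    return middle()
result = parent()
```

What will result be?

Step 1: parent() defines amount = 47. middle() and closure() have no local amount.
Step 2: closure() checks local (none), enclosing middle() (none), enclosing parent() and finds amount = 47.
Step 3: result = 47

The answer is 47.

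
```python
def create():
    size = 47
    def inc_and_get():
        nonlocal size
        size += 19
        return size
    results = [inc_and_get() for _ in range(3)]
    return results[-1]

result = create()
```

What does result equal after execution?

Step 1: size = 47.
Step 2: Three calls to inc_and_get(), each adding 19.
Step 3: Last value = 47 + 19 * 3 = 104

The answer is 104.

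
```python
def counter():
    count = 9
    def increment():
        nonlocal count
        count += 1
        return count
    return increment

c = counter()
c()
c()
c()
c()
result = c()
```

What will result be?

Step 1: counter() creates closure with count = 9.
Step 2: Each c() call increments count via nonlocal. After 5 calls: 9 + 5 = 14.
Step 3: result = 14

The answer is 14.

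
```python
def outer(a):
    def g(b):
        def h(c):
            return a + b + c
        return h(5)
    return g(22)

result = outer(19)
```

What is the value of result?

Step 1: a = 19, b = 22, c = 5 across three nested scopes.
Step 2: h() accesses all three via LEGB rule.
Step 3: result = 19 + 22 + 5 = 46

The answer is 46.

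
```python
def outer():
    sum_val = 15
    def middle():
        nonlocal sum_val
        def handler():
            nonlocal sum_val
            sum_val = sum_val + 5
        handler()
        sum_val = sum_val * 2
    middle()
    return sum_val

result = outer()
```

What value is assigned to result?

Step 1: sum_val = 15.
Step 2: handler() adds 5: sum_val = 15 + 5 = 20.
Step 3: middle() doubles: sum_val = 20 * 2 = 40.
Step 4: result = 40

The answer is 40.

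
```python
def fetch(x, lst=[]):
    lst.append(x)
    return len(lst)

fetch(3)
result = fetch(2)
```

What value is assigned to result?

Step 1: Mutable default list persists between calls.
Step 2: First call: lst = [3], len = 1. Second call: lst = [3, 2], len = 2.
Step 3: result = 2

The answer is 2.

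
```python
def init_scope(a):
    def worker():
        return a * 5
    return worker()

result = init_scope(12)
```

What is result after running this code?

Step 1: init_scope(12) binds parameter a = 12.
Step 2: worker() accesses a = 12 from enclosing scope.
Step 3: result = 12 * 5 = 60

The answer is 60.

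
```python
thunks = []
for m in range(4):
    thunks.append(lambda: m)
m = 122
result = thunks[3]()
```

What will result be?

Step 1: Lambdas capture the variable m by reference, not by value.
Step 2: After the loop, m is reassigned to 122.
Step 3: thunks[3]() looks up the current m = 122. result = 122

The answer is 122.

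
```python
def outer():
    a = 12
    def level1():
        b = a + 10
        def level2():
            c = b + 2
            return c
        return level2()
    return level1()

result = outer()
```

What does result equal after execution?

Step 1: a = 12. b = a + 10 = 22.
Step 2: c = b + 2 = 22 + 2 = 24.
Step 3: result = 24

The answer is 24.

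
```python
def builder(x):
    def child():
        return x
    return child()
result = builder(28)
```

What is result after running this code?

Step 1: builder(28) binds parameter x = 28.
Step 2: child() looks up x in enclosing scope and finds the parameter x = 28.
Step 3: result = 28

The answer is 28.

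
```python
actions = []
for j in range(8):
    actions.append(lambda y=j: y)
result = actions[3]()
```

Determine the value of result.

Step 1: Default argument y=j captures j's value at each iteration.
Step 2: actions[3] captured y = 3 when j was 3.
Step 3: result = 3

The answer is 3.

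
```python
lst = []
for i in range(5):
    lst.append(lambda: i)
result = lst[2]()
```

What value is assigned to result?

Step 1: The loop creates 5 lambdas, all referencing the same variable i.
Step 2: After the loop, i = 4 (final value).
Step 3: lst[2]() looks up i at call time and finds 4. This is the late binding gotcha. result = 4

The answer is 4.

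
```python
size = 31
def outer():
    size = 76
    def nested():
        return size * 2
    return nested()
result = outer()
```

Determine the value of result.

Step 1: outer() shadows global size with size = 76.
Step 2: nested() finds size = 76 in enclosing scope, computes 76 * 2 = 152.
Step 3: result = 152

The answer is 152.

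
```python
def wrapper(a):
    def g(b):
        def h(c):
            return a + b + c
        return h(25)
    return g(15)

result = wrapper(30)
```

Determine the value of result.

Step 1: a = 30, b = 15, c = 25 across three nested scopes.
Step 2: h() accesses all three via LEGB rule.
Step 3: result = 30 + 15 + 25 = 70

The answer is 70.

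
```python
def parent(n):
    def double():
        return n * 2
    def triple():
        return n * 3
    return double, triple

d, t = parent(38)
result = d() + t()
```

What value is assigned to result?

Step 1: Both closures capture the same n = 38.
Step 2: d() = 38 * 2 = 76, t() = 38 * 3 = 114.
Step 3: result = 76 + 114 = 190

The answer is 190.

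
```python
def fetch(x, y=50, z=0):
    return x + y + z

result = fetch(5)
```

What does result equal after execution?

Step 1: fetch(5) uses defaults y = 50, z = 0.
Step 2: Returns 5 + 50 + 0 = 55.
Step 3: result = 55

The answer is 55.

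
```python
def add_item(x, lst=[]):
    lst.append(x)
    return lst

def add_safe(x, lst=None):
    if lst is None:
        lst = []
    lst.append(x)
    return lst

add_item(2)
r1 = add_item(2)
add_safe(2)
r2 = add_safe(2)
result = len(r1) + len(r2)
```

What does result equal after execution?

Step 1: add_item shares mutable default: after 2 calls, lst = [2, 2], len = 2.
Step 2: add_safe creates fresh list each time: r2 = [2], len = 1.
Step 3: result = 2 + 1 = 3

The answer is 3.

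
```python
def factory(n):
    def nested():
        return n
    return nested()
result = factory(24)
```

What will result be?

Step 1: factory(24) binds parameter n = 24.
Step 2: nested() looks up n in enclosing scope and finds the parameter n = 24.
Step 3: result = 24

The answer is 24.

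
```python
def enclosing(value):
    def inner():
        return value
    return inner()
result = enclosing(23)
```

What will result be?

Step 1: enclosing(23) binds parameter value = 23.
Step 2: inner() looks up value in enclosing scope and finds the parameter value = 23.
Step 3: result = 23

The answer is 23.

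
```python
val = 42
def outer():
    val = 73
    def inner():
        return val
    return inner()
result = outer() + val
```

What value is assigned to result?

Step 1: Global val = 42. outer() shadows with val = 73.
Step 2: inner() returns enclosing val = 73. outer() = 73.
Step 3: result = 73 + global val (42) = 115

The answer is 115.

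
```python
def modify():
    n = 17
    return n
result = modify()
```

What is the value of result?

Step 1: modify() defines n = 17 in its local scope.
Step 2: return n finds the local variable n = 17.
Step 3: result = 17

The answer is 17.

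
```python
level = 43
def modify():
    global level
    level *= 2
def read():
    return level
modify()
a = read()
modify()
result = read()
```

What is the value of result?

Step 1: level = 43.
Step 2: First modify(): level = 43 * 2 = 86.
Step 3: Second modify(): level = 86 * 2 = 172.
Step 4: read() returns 172

The answer is 172.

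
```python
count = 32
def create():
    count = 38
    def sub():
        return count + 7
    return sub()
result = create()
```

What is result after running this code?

Step 1: create() shadows global count with count = 38.
Step 2: sub() finds count = 38 in enclosing scope, computes 38 + 7 = 45.
Step 3: result = 45

The answer is 45.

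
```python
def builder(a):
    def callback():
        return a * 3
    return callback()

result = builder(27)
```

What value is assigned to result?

Step 1: builder(27) binds parameter a = 27.
Step 2: callback() accesses a = 27 from enclosing scope.
Step 3: result = 27 * 3 = 81

The answer is 81.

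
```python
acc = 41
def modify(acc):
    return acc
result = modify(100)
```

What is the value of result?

Step 1: Global acc = 41.
Step 2: modify(100) takes parameter acc = 100, which shadows the global.
Step 3: result = 100

The answer is 100.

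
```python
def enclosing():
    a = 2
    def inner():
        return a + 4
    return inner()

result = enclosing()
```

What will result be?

Step 1: enclosing() defines a = 2.
Step 2: inner() reads a = 2 from enclosing scope, returns 2 + 4 = 6.
Step 3: result = 6

The answer is 6.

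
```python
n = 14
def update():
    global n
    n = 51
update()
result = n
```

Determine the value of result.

Step 1: n = 14 globally.
Step 2: update() declares global n and sets it to 51.
Step 3: After update(), global n = 51. result = 51

The answer is 51.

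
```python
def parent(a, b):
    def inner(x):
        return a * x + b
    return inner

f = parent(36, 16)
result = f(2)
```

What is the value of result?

Step 1: parent(36, 16) captures a = 36, b = 16.
Step 2: f(2) computes 36 * 2 + 16 = 88.
Step 3: result = 88

The answer is 88.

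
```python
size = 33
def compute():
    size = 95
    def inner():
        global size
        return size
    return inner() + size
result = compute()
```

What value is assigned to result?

Step 1: Global size = 33. compute() shadows with local size = 95.
Step 2: inner() uses global keyword, so inner() returns global size = 33.
Step 3: compute() returns 33 + 95 = 128

The answer is 128.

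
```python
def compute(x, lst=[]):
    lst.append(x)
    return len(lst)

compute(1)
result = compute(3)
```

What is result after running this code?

Step 1: Mutable default list persists between calls.
Step 2: First call: lst = [1], len = 1. Second call: lst = [1, 3], len = 2.
Step 3: result = 2

The answer is 2.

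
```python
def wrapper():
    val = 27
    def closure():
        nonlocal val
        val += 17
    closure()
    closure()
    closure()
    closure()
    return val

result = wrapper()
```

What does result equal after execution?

Step 1: val starts at 27.
Step 2: closure() is called 4 times, each adding 17.
Step 3: val = 27 + 17 * 4 = 95

The answer is 95.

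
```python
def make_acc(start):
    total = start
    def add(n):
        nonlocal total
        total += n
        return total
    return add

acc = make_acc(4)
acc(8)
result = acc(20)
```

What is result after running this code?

Step 1: make_acc(4) creates closure with total = 4.
Step 2: First acc(8): total = 4 + 8 = 12.
Step 3: Second acc(20): total = 12 + 20 = 32. result = 32

The answer is 32.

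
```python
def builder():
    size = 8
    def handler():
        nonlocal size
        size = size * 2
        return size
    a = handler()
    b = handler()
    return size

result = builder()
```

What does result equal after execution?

Step 1: size starts at 8.
Step 2: First handler(): size = 8 * 2 = 16.
Step 3: Second handler(): size = 16 * 2 = 32.
Step 4: result = 32

The answer is 32.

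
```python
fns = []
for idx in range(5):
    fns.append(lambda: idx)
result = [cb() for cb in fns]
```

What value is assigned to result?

Step 1: All 5 lambdas share the same variable idx.
Step 2: After the loop, idx = 4.
Step 3: Each call returns 4. result = [4, 4, 4, 4, 4]

The answer is [4, 4, 4, 4, 4].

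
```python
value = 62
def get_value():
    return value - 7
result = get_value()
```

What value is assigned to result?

Step 1: value = 62 is defined globally.
Step 2: get_value() looks up value from global scope = 62, then computes 62 - 7 = 55.
Step 3: result = 55

The answer is 55.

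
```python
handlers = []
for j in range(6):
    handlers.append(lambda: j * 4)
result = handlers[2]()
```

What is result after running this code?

Step 1: All lambdas reference the same variable j (late binding).
Step 2: After the loop, j = 5. Every lambda returns j * 4.
Step 3: handlers[2]() = 5 * 4 = 20

The answer is 20.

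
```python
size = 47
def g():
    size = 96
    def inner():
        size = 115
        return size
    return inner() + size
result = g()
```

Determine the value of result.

Step 1: g() has local size = 96. inner() has local size = 115.
Step 2: inner() returns its local size = 115.
Step 3: g() returns 115 + its own size (96) = 211

The answer is 211.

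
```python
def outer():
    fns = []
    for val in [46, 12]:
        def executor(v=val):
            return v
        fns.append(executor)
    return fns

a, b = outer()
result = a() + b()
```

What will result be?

Step 1: Default argument v=val captures val at each iteration.
Step 2: a() returns 46 (captured at first iteration), b() returns 12 (captured at second).
Step 3: result = 46 + 12 = 58

The answer is 58.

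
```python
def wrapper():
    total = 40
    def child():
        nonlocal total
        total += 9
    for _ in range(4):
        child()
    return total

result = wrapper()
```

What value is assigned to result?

Step 1: total = 40.
Step 2: child() is called 4 times in a loop, each adding 9 via nonlocal.
Step 3: total = 40 + 9 * 4 = 76

The answer is 76.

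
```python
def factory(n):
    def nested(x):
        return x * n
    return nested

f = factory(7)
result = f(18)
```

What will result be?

Step 1: factory(7) creates a closure capturing n = 7.
Step 2: f(18) computes 18 * 7 = 126.
Step 3: result = 126

The answer is 126.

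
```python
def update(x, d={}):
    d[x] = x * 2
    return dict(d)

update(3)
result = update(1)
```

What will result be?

Step 1: Mutable default dict is shared across calls.
Step 2: First call adds 3: 6. Second call adds 1: 2.
Step 3: result = {3: 6, 1: 2}

The answer is {3: 6, 1: 2}.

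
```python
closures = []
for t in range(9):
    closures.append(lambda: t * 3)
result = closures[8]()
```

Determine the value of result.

Step 1: All lambdas reference the same variable t (late binding).
Step 2: After the loop, t = 8. Every lambda returns t * 3.
Step 3: closures[8]() = 8 * 3 = 24

The answer is 24.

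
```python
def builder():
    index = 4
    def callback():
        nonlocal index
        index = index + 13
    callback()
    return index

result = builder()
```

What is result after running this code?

Step 1: builder() sets index = 4.
Step 2: callback() uses nonlocal to modify index in builder's scope: index = 4 + 13 = 17.
Step 3: builder() returns the modified index = 17

The answer is 17.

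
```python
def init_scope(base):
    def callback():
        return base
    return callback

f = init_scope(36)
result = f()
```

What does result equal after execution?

Step 1: init_scope(36) creates closure capturing base = 36.
Step 2: f() returns the captured base = 36.
Step 3: result = 36

The answer is 36.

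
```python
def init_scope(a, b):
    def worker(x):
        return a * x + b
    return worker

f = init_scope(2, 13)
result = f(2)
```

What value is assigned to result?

Step 1: init_scope(2, 13) captures a = 2, b = 13.
Step 2: f(2) computes 2 * 2 + 13 = 17.
Step 3: result = 17

The answer is 17.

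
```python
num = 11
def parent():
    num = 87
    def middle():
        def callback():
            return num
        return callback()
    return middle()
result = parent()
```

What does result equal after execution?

Step 1: parent() defines num = 87. middle() and callback() have no local num.
Step 2: callback() checks local (none), enclosing middle() (none), enclosing parent() and finds num = 87.
Step 3: result = 87

The answer is 87.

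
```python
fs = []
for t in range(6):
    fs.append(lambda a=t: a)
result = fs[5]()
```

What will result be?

Step 1: Default argument a=t captures t's value at each iteration.
Step 2: fs[5] captured a = 5 when t was 5.
Step 3: result = 5

The answer is 5.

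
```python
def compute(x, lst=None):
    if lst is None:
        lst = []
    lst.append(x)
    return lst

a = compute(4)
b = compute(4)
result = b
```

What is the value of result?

Step 1: None default with guard creates a NEW list each call.
Step 2: a = [4] (fresh list). b = [4] (another fresh list).
Step 3: result = [4] (this is the fix for mutable default)

The answer is [4].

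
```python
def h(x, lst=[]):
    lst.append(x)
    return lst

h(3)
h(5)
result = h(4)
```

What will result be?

Step 1: Mutable default argument gotcha! The list [] is created once.
Step 2: Each call appends to the SAME list: [3], [3, 5], [3, 5, 4].
Step 3: result = [3, 5, 4]

The answer is [3, 5, 4].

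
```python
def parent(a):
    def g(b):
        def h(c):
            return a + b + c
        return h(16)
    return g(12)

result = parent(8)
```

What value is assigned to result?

Step 1: a = 8, b = 12, c = 16 across three nested scopes.
Step 2: h() accesses all three via LEGB rule.
Step 3: result = 8 + 12 + 16 = 36

The answer is 36.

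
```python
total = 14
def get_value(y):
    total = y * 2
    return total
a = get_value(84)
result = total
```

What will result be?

Step 1: Global total = 14.
Step 2: get_value(84) creates local total = 84 * 2 = 168.
Step 3: Global total unchanged because no global keyword. result = 14

The answer is 14.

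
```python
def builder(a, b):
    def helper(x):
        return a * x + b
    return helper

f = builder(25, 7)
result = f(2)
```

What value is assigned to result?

Step 1: builder(25, 7) captures a = 25, b = 7.
Step 2: f(2) computes 25 * 2 + 7 = 57.
Step 3: result = 57

The answer is 57.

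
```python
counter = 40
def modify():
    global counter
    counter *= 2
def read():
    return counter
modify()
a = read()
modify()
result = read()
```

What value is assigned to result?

Step 1: counter = 40.
Step 2: First modify(): counter = 40 * 2 = 80.
Step 3: Second modify(): counter = 80 * 2 = 160.
Step 4: read() returns 160

The answer is 160.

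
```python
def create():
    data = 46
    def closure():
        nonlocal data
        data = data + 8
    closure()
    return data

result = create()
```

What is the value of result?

Step 1: create() sets data = 46.
Step 2: closure() uses nonlocal to modify data in create's scope: data = 46 + 8 = 54.
Step 3: create() returns the modified data = 54

The answer is 54.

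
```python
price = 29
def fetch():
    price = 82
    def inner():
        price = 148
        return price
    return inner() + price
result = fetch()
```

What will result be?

Step 1: fetch() has local price = 82. inner() has local price = 148.
Step 2: inner() returns its local price = 148.
Step 3: fetch() returns 148 + its own price (82) = 230

The answer is 230.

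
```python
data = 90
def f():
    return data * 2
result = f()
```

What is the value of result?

Step 1: data = 90 is defined globally.
Step 2: f() looks up data from global scope = 90, then computes 90 * 2 = 180.
Step 3: result = 180

The answer is 180.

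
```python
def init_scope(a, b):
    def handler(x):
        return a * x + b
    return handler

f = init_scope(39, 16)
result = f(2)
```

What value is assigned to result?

Step 1: init_scope(39, 16) captures a = 39, b = 16.
Step 2: f(2) computes 39 * 2 + 16 = 94.
Step 3: result = 94

The answer is 94.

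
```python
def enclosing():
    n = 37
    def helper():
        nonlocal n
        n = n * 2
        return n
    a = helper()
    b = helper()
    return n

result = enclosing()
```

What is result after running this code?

Step 1: n starts at 37.
Step 2: First helper(): n = 37 * 2 = 74.
Step 3: Second helper(): n = 74 * 2 = 148.
Step 4: result = 148

The answer is 148.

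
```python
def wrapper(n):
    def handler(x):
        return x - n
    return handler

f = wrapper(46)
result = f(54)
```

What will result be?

Step 1: wrapper(46) creates a closure capturing n = 46.
Step 2: f(54) computes 54 - 46 = 8.
Step 3: result = 8

The answer is 8.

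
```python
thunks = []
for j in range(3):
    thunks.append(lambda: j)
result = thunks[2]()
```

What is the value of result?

Step 1: The loop creates 3 lambdas, all referencing the same variable j.
Step 2: After the loop, j = 2 (final value).
Step 3: thunks[2]() looks up j at call time and finds 2. This is the late binding gotcha. result = 2

The answer is 2.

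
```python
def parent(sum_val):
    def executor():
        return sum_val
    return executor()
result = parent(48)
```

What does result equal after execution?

Step 1: parent(48) binds parameter sum_val = 48.
Step 2: executor() looks up sum_val in enclosing scope and finds the parameter sum_val = 48.
Step 3: result = 48

The answer is 48.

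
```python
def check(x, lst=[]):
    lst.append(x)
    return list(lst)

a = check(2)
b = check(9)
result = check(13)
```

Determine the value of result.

Step 1: Default list is shared. list() creates copies for return values.
Step 2: Internal list grows: [2] -> [2, 9] -> [2, 9, 13].
Step 3: result = [2, 9, 13]

The answer is [2, 9, 13].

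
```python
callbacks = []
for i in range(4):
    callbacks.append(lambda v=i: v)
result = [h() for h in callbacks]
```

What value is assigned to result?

Step 1: Default arg v=i captures i at each iteration.
Step 2: Each lambda has its own default: 0, 1, ..., 3.
Step 3: result = [0, 1, 2, 3]

The answer is [0, 1, 2, 3].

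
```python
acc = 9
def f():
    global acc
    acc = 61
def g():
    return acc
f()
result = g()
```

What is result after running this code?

Step 1: acc = 9.
Step 2: f() sets global acc = 61.
Step 3: g() reads global acc = 61. result = 61

The answer is 61.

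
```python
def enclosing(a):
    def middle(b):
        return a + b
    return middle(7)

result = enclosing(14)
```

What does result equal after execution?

Step 1: enclosing(14) passes a = 14.
Step 2: middle(7) has b = 7, reads a = 14 from enclosing.
Step 3: result = 14 + 7 = 21

The answer is 21.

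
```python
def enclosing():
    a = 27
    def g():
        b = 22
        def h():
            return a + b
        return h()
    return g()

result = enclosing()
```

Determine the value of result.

Step 1: enclosing() defines a = 27. g() defines b = 22.
Step 2: h() accesses both from enclosing scopes: a = 27, b = 22.
Step 3: result = 27 + 22 = 49

The answer is 49.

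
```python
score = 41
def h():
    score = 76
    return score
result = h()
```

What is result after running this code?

Step 1: Global score = 41.
Step 2: h() creates local score = 76, shadowing the global.
Step 3: Returns local score = 76. result = 76

The answer is 76.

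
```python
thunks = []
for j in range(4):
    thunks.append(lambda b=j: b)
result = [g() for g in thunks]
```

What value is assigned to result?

Step 1: Default arg b=j captures j at each iteration.
Step 2: Each lambda has its own default: 0, 1, ..., 3.
Step 3: result = [0, 1, 2, 3]

The answer is [0, 1, 2, 3].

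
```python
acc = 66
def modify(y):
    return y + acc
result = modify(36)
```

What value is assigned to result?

Step 1: acc = 66 is defined globally.
Step 2: modify(36) uses parameter y = 36 and looks up acc from global scope = 66.
Step 3: result = 36 + 66 = 102

The answer is 102.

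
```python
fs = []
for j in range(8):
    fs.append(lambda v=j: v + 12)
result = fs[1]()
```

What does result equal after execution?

Step 1: Default argument v=j captures j's value at definition time.
Step 2: fs[1] was defined when j = 1, so v defaults to 1.
Step 3: result = 1 + 12 = 13 (default arg fixes the late binding issue)

The answer is 13.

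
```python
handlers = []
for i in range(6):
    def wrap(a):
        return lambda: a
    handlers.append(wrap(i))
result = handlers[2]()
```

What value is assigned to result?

Step 1: wrap(i) creates a new scope capturing a = i at call time.
Step 2: handlers[2] = wrap(2), so its lambda captures a = 2.
Step 3: result = 2 (closure factory fixes late binding)

The answer is 2.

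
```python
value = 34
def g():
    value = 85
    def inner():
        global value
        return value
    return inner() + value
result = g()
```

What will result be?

Step 1: Global value = 34. g() shadows with local value = 85.
Step 2: inner() uses global keyword, so inner() returns global value = 34.
Step 3: g() returns 34 + 85 = 119

The answer is 119.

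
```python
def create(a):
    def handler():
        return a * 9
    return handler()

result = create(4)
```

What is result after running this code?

Step 1: create(4) binds parameter a = 4.
Step 2: handler() accesses a = 4 from enclosing scope.
Step 3: result = 4 * 9 = 36

The answer is 36.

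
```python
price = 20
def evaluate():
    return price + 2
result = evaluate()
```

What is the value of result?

Step 1: price = 20 is defined globally.
Step 2: evaluate() looks up price from global scope = 20, then computes 20 + 2 = 22.
Step 3: result = 22

The answer is 22.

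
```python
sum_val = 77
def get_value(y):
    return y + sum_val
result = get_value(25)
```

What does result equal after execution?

Step 1: sum_val = 77 is defined globally.
Step 2: get_value(25) uses parameter y = 25 and looks up sum_val from global scope = 77.
Step 3: result = 25 + 77 = 102

The answer is 102.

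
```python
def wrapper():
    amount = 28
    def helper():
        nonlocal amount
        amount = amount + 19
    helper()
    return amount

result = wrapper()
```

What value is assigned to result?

Step 1: wrapper() sets amount = 28.
Step 2: helper() uses nonlocal to modify amount in wrapper's scope: amount = 28 + 19 = 47.
Step 3: wrapper() returns the modified amount = 47

The answer is 47.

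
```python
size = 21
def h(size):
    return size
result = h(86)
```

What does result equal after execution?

Step 1: Global size = 21.
Step 2: h(86) takes parameter size = 86, which shadows the global.
Step 3: result = 86

The answer is 86.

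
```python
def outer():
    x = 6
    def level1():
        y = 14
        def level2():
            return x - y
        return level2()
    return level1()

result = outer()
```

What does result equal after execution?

Step 1: x = 6 in outer. y = 14 in level1.
Step 2: level2() reads x = 6 and y = 14 from enclosing scopes.
Step 3: result = 6 - 14 = -8

The answer is -8.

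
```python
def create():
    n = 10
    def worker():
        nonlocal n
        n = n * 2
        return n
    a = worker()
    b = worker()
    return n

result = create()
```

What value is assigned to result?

Step 1: n starts at 10.
Step 2: First worker(): n = 10 * 2 = 20.
Step 3: Second worker(): n = 20 * 2 = 40.
Step 4: result = 40

The answer is 40.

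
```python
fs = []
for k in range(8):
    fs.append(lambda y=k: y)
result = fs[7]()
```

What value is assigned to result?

Step 1: Default argument y=k captures k's value at each iteration.
Step 2: fs[7] captured y = 7 when k was 7.
Step 3: result = 7

The answer is 7.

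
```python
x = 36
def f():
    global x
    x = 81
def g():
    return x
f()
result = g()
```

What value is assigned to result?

Step 1: x = 36.
Step 2: f() sets global x = 81.
Step 3: g() reads global x = 81. result = 81

The answer is 81.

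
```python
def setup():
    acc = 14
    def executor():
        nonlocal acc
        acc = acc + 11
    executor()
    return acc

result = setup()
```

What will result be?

Step 1: setup() sets acc = 14.
Step 2: executor() uses nonlocal to modify acc in setup's scope: acc = 14 + 11 = 25.
Step 3: setup() returns the modified acc = 25

The answer is 25.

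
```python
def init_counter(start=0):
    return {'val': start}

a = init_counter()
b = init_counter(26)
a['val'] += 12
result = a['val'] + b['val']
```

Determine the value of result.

Step 1: init_counter() returns a new dict each call (immutable default 0).
Step 2: a = {'val': 0}, b = {'val': 26}.
Step 3: a['val'] += 12 = 12. result = 12 + 26 = 38

The answer is 38.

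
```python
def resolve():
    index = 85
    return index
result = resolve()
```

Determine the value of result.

Step 1: resolve() defines index = 85 in its local scope.
Step 2: return index finds the local variable index = 85.
Step 3: result = 85

The answer is 85.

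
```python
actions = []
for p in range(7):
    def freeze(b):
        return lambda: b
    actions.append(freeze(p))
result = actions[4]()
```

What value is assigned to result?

Step 1: freeze(p) creates a new scope capturing b = p at call time.
Step 2: actions[4] = freeze(4), so its lambda captures b = 4.
Step 3: result = 4 (closure factory fixes late binding)

The answer is 4.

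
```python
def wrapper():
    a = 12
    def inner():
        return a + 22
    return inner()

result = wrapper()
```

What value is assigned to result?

Step 1: wrapper() defines a = 12.
Step 2: inner() reads a = 12 from enclosing scope, returns 12 + 22 = 34.
Step 3: result = 34

The answer is 34.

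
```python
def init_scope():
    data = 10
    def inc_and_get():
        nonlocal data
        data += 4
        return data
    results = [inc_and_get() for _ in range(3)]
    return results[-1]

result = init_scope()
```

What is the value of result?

Step 1: data = 10.
Step 2: Three calls to inc_and_get(), each adding 4.
Step 3: Last value = 10 + 4 * 3 = 22

The answer is 22.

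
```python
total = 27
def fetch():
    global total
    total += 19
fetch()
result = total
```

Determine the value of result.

Step 1: total = 27 globally.
Step 2: fetch() modifies global total: total += 19 = 46.
Step 3: result = 46

The answer is 46.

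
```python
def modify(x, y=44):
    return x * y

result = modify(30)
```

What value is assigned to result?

Step 1: modify(30) uses default y = 44.
Step 2: Returns 30 * 44 = 1320.
Step 3: result = 1320

The answer is 1320.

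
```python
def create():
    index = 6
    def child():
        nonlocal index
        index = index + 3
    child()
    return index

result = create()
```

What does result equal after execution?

Step 1: create() sets index = 6.
Step 2: child() uses nonlocal to modify index in create's scope: index = 6 + 3 = 9.
Step 3: create() returns the modified index = 9

The answer is 9.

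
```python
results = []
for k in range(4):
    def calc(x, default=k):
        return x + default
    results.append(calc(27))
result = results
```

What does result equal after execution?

Step 1: Default argument default=k is evaluated at function definition time.
Step 2: Each iteration creates calc with default = current k value.
Step 3: calc(27) returns 27 + default. results = [27, 28, 29, 30]

The answer is [27, 28, 29, 30].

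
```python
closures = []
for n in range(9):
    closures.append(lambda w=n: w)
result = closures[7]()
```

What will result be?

Step 1: Default argument w=n captures n's value at each iteration.
Step 2: closures[7] captured w = 7 when n was 7.
Step 3: result = 7

The answer is 7.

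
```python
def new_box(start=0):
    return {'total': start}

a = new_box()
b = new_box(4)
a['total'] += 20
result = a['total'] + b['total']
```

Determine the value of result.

Step 1: new_box() returns a new dict each call (immutable default 0).
Step 2: a = {'total': 0}, b = {'total': 4}.
Step 3: a['total'] += 20 = 20. result = 20 + 4 = 24

The answer is 24.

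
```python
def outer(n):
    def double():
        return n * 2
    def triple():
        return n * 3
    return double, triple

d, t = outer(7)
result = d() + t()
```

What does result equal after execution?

Step 1: Both closures capture the same n = 7.
Step 2: d() = 7 * 2 = 14, t() = 7 * 3 = 21.
Step 3: result = 14 + 21 = 35

The answer is 35.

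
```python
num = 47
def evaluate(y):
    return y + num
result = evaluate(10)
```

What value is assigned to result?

Step 1: num = 47 is defined globally.
Step 2: evaluate(10) uses parameter y = 10 and looks up num from global scope = 47.
Step 3: result = 10 + 47 = 57

The answer is 57.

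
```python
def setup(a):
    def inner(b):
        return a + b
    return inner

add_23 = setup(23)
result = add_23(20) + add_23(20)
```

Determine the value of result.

Step 1: add_23 captures a = 23.
Step 2: add_23(20) = 23 + 20 = 43, called twice.
Step 3: result = 43 + 43 = 86

The answer is 86.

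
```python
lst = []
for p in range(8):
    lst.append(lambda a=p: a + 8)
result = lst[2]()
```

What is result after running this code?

Step 1: Default argument a=p captures p's value at definition time.
Step 2: lst[2] was defined when p = 2, so a defaults to 2.
Step 3: result = 2 + 8 = 10 (default arg fixes the late binding issue)

The answer is 10.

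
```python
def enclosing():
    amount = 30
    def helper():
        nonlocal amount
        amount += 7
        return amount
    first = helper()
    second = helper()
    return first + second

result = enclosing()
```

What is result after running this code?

Step 1: amount starts at 30.
Step 2: First call: amount = 30 + 7 = 37, returns 37.
Step 3: Second call: amount = 37 + 7 = 44, returns 44.
Step 4: result = 37 + 44 = 81

The answer is 81.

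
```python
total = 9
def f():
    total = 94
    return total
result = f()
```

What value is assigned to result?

Step 1: Global total = 9.
Step 2: f() creates local total = 94, shadowing the global.
Step 3: Returns local total = 94. result = 94

The answer is 94.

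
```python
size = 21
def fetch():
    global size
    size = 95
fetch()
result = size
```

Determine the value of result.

Step 1: size = 21 globally.
Step 2: fetch() declares global size and sets it to 95.
Step 3: After fetch(), global size = 95. result = 95

The answer is 95.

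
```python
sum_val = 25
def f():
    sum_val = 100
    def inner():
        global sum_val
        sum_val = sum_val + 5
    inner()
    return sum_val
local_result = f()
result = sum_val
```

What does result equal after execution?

Step 1: Global sum_val = 25. f() creates local sum_val = 100.
Step 2: inner() declares global sum_val and adds 5: global sum_val = 25 + 5 = 30.
Step 3: f() returns its local sum_val = 100 (unaffected by inner).
Step 4: result = global sum_val = 30

The answer is 30.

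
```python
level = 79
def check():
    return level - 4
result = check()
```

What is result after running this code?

Step 1: level = 79 is defined globally.
Step 2: check() looks up level from global scope = 79, then computes 79 - 4 = 75.
Step 3: result = 75

The answer is 75.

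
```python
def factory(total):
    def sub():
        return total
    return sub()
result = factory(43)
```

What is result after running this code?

Step 1: factory(43) binds parameter total = 43.
Step 2: sub() looks up total in enclosing scope and finds the parameter total = 43.
Step 3: result = 43

The answer is 43.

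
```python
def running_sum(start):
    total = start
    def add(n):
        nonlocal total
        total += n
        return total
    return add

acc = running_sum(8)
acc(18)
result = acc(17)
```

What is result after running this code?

Step 1: running_sum(8) creates closure with total = 8.
Step 2: First acc(18): total = 8 + 18 = 26.
Step 3: Second acc(17): total = 26 + 17 = 43. result = 43

The answer is 43.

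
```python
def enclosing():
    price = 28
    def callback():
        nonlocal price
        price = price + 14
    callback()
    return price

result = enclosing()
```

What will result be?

Step 1: enclosing() sets price = 28.
Step 2: callback() uses nonlocal to modify price in enclosing's scope: price = 28 + 14 = 42.
Step 3: enclosing() returns the modified price = 42

The answer is 42.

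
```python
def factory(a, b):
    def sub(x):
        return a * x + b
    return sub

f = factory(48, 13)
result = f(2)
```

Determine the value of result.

Step 1: factory(48, 13) captures a = 48, b = 13.
Step 2: f(2) computes 48 * 2 + 13 = 109.
Step 3: result = 109

The answer is 109.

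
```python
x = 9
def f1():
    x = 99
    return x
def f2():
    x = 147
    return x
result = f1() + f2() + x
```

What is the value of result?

Step 1: Each function shadows global x with its own local.
Step 2: f1() returns 99, f2() returns 147.
Step 3: Global x = 9 is unchanged. result = 99 + 147 + 9 = 255

The answer is 255.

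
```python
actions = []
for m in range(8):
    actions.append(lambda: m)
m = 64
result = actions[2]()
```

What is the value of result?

Step 1: Lambdas capture the variable m by reference, not by value.
Step 2: After the loop, m is reassigned to 64.
Step 3: actions[2]() looks up the current m = 64. result = 64

The answer is 64.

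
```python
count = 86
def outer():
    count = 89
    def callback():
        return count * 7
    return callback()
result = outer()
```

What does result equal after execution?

Step 1: outer() shadows global count with count = 89.
Step 2: callback() finds count = 89 in enclosing scope, computes 89 * 7 = 623.
Step 3: result = 623

The answer is 623.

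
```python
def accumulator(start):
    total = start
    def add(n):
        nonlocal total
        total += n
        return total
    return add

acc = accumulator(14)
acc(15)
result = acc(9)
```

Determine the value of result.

Step 1: accumulator(14) creates closure with total = 14.
Step 2: First acc(15): total = 14 + 15 = 29.
Step 3: Second acc(9): total = 29 + 9 = 38. result = 38

The answer is 38.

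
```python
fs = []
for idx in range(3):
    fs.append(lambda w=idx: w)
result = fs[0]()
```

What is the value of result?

Step 1: Default argument w=idx captures idx's value at each iteration.
Step 2: fs[0] captured w = 0 when idx was 0.
Step 3: result = 0

The answer is 0.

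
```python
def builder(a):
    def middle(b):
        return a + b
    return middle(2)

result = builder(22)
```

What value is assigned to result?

Step 1: builder(22) passes a = 22.
Step 2: middle(2) has b = 2, reads a = 22 from enclosing.
Step 3: result = 22 + 2 = 24

The answer is 24.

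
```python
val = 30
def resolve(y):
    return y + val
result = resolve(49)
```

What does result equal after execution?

Step 1: val = 30 is defined globally.
Step 2: resolve(49) uses parameter y = 49 and looks up val from global scope = 30.
Step 3: result = 49 + 30 = 79

The answer is 79.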